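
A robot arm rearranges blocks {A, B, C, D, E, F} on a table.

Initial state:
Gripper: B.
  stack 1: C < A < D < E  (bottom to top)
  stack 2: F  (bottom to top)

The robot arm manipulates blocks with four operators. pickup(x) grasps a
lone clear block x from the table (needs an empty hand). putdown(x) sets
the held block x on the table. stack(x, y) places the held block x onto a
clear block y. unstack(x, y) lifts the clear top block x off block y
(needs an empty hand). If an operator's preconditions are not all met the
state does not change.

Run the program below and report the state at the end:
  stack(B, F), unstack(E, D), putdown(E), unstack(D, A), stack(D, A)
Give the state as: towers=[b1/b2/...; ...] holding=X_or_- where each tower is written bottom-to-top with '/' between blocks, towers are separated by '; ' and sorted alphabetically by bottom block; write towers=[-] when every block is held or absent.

towers=[C/A/D; E; F/B] holding=-

step 1 (stack(B, F)): towers=[C/A/D/E; F/B] holding=-
step 2 (unstack(E, D)): towers=[C/A/D; F/B] holding=E
step 3 (putdown(E)): towers=[C/A/D; E; F/B] holding=-
step 4 (unstack(D, A)): towers=[C/A; E; F/B] holding=D
step 5 (stack(D, A)): towers=[C/A/D; E; F/B] holding=-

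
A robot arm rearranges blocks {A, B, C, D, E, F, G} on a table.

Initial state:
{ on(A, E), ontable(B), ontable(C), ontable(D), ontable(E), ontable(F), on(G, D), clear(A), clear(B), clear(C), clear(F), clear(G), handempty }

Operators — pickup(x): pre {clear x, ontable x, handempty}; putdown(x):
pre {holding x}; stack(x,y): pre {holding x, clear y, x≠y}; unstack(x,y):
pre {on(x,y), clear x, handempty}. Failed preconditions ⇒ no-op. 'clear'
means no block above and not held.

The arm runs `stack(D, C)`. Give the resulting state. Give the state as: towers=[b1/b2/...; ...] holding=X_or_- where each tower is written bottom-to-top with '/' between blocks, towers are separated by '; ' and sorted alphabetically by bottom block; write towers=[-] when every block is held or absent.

towers=[B; C; D/G; E/A; F] holding=-

before: towers=[B; C; D/G; E/A; F] holding=-
pre[stack(D, C)]: holding(D) fail, clear(C) ok, D≠C ok
holding(D) unmet → stack(D, C) is a no-op
after:  towers=[B; C; D/G; E/A; F] holding=-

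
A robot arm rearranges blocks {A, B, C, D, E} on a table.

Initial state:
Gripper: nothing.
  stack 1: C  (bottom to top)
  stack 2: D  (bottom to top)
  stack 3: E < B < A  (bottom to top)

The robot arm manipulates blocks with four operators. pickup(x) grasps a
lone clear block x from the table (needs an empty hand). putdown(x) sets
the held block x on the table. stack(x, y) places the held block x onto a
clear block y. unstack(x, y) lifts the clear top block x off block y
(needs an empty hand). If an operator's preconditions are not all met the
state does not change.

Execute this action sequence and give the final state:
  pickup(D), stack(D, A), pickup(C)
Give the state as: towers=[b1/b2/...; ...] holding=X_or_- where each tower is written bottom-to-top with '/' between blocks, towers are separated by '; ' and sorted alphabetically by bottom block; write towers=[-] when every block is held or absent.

towers=[E/B/A/D] holding=C

step 1 (pickup(D)): towers=[C; E/B/A] holding=D
step 2 (stack(D, A)): towers=[C; E/B/A/D] holding=-
step 3 (pickup(C)): towers=[E/B/A/D] holding=C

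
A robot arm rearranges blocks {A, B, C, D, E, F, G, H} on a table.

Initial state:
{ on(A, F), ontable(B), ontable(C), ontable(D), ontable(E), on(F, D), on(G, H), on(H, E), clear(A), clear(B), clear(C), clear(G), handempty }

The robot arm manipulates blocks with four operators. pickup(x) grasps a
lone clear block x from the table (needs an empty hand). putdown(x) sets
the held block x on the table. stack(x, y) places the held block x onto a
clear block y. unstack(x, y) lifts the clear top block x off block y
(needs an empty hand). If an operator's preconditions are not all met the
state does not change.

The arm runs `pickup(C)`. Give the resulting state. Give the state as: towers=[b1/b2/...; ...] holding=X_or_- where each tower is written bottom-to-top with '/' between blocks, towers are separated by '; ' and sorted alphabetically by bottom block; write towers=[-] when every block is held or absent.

towers=[B; D/F/A; E/H/G] holding=C

before: towers=[B; C; D/F/A; E/H/G] holding=-
pre[pickup(C)]: clear(C) ok, ontable(C) ok, handempty ok
all met → apply pickup(C)
after:  towers=[B; D/F/A; E/H/G] holding=C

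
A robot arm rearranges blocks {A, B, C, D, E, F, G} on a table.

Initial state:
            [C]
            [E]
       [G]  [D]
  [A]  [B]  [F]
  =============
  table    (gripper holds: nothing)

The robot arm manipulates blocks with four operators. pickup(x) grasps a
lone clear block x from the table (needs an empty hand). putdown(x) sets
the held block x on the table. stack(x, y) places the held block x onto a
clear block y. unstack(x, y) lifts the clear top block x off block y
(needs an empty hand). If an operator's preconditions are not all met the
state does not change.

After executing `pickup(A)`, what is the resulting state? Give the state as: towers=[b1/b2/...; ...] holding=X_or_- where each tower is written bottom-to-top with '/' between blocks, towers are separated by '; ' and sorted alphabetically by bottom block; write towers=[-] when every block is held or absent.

towers=[B/G; F/D/E/C] holding=A

before: towers=[A; B/G; F/D/E/C] holding=-
pre[pickup(A)]: clear(A) yes, ontable(A) yes, handempty yes
all met → apply pickup(A)
after:  towers=[B/G; F/D/E/C] holding=A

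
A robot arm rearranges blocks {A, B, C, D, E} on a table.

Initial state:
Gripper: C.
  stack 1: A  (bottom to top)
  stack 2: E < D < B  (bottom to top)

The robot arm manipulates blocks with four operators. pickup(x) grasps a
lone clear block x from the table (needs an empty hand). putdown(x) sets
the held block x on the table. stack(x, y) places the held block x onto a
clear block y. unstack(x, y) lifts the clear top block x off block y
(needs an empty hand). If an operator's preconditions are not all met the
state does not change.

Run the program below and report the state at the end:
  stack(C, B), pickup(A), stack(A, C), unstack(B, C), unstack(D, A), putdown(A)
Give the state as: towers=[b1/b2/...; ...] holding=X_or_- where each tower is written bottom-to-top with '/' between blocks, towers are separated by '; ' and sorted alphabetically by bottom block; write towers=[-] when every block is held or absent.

step 1 (stack(C, B)): towers=[A; E/D/B/C] holding=-
step 2 (pickup(A)): towers=[E/D/B/C] holding=A
step 3 (stack(A, C)): towers=[E/D/B/C/A] holding=-
step 4 (unstack(B, C)) [no-op]: towers=[E/D/B/C/A] holding=-
step 5 (unstack(D, A)) [no-op]: towers=[E/D/B/C/A] holding=-
step 6 (putdown(A)) [no-op]: towers=[E/D/B/C/A] holding=-

towers=[E/D/B/C/A] holding=-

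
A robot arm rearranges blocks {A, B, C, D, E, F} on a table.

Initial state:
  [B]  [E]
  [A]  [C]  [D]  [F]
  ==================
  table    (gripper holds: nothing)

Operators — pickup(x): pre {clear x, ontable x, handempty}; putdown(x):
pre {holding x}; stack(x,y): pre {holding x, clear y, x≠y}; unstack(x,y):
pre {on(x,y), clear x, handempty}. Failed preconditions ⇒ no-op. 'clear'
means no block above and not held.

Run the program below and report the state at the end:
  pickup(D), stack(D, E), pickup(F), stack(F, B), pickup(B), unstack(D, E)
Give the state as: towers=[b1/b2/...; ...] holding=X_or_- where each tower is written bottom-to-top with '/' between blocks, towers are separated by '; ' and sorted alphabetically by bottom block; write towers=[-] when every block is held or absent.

step 1 (pickup(D)): towers=[A/B; C/E; F] holding=D
step 2 (stack(D, E)): towers=[A/B; C/E/D; F] holding=-
step 3 (pickup(F)): towers=[A/B; C/E/D] holding=F
step 4 (stack(F, B)): towers=[A/B/F; C/E/D] holding=-
step 5 (pickup(B)) [no-op]: towers=[A/B/F; C/E/D] holding=-
step 6 (unstack(D, E)): towers=[A/B/F; C/E] holding=D

towers=[A/B/F; C/E] holding=D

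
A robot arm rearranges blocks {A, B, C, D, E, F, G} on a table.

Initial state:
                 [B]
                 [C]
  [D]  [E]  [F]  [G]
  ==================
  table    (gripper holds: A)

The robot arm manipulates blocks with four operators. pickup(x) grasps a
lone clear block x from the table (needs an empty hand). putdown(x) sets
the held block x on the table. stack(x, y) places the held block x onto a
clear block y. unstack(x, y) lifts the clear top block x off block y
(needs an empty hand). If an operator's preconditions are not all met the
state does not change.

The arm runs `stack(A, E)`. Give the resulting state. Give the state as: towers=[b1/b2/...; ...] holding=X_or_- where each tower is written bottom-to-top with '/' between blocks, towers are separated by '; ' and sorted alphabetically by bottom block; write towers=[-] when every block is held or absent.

towers=[D; E/A; F; G/C/B] holding=-

before: towers=[D; E; F; G/C/B] holding=A
pre[stack(A, E)]: holding(A) ok, clear(E) ok, A≠E ok
all met → apply stack(A, E)
after:  towers=[D; E/A; F; G/C/B] holding=-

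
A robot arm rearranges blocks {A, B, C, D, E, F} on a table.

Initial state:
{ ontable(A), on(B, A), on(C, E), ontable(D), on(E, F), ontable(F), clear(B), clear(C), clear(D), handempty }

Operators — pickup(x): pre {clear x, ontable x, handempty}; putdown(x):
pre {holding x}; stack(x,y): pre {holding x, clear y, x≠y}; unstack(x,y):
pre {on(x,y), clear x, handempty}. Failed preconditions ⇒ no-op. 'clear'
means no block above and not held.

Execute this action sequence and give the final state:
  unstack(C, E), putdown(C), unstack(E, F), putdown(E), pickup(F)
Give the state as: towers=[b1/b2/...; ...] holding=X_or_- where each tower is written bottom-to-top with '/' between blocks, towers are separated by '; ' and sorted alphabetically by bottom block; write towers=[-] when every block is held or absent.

step 1 (unstack(C, E)): towers=[A/B; D; F/E] holding=C
step 2 (putdown(C)): towers=[A/B; C; D; F/E] holding=-
step 3 (unstack(E, F)): towers=[A/B; C; D; F] holding=E
step 4 (putdown(E)): towers=[A/B; C; D; E; F] holding=-
step 5 (pickup(F)): towers=[A/B; C; D; E] holding=F

towers=[A/B; C; D; E] holding=F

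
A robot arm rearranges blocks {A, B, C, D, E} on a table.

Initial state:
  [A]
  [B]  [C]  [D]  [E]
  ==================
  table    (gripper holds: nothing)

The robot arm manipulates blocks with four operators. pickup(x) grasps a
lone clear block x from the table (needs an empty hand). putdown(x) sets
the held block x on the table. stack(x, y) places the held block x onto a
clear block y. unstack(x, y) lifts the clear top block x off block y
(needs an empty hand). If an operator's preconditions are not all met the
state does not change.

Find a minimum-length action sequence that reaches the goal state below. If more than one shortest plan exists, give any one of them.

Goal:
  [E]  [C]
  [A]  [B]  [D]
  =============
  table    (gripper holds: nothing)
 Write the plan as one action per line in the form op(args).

unstack(A, B)
putdown(A)
pickup(E)
stack(E, A)
pickup(C)
stack(C, B)

step 1 (unstack(A, B)): towers=[B; C; D; E] holding=A
step 2 (putdown(A)): towers=[A; B; C; D; E] holding=-
step 3 (pickup(E)): towers=[A; B; C; D] holding=E
step 4 (stack(E, A)): towers=[A/E; B; C; D] holding=-
step 5 (pickup(C)): towers=[A/E; B; D] holding=C
step 6 (stack(C, B)): towers=[A/E; B/C; D] holding=-
goal check: towers=[A/E; B/C; D] holding=- — reached (length 6, optimal by BFS)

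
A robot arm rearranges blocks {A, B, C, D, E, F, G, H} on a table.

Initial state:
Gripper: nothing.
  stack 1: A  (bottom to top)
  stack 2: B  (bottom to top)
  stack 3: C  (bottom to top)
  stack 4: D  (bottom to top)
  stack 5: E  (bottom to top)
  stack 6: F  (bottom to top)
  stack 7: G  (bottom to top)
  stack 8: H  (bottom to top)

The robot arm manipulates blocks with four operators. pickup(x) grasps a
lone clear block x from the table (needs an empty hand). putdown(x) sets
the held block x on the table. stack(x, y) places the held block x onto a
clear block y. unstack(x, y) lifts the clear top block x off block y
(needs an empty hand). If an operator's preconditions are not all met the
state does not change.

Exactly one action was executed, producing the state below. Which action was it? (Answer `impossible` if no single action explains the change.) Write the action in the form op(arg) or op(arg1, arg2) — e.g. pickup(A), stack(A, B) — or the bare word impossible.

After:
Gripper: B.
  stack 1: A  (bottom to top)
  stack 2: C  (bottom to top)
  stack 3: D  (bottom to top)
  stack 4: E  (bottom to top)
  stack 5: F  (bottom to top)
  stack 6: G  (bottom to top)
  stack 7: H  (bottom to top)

target: towers=[A; C; D; E; F; G; H] holding=B
         pickup(G) → towers=[A; B; C; D; E; F; H] holding=G
         pickup(A) → towers=[B; C; D; E; F; G; H] holding=A
         pickup(E) → towers=[A; B; C; D; F; G; H] holding=E
         pickup(H) → towers=[A; B; C; D; E; F; G] holding=H
         pickup(B) → towers=[A; C; D; E; F; G; H] holding=B  ← match
         pickup(F) → towers=[A; B; C; D; E; G; H] holding=F
         pickup(D) → towers=[A; B; C; E; F; G; H] holding=D
         pickup(C) → towers=[A; B; D; E; F; G; H] holding=C

pickup(B)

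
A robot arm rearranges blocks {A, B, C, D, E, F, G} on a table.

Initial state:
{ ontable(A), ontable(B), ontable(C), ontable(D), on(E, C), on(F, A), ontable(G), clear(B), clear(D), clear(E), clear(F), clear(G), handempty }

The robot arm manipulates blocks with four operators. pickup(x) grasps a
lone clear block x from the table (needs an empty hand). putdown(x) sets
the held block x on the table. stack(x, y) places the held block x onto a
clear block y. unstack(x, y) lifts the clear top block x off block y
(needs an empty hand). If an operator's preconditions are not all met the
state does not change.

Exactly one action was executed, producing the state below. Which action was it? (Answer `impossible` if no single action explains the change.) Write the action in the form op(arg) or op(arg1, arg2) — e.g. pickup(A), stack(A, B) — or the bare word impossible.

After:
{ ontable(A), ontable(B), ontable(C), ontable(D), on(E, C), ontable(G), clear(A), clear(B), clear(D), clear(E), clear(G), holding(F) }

target: towers=[A; B; C/E; D; G] holding=F
         pickup(B) → towers=[A/F; C/E; D; G] holding=B
     unstack(F, A) → towers=[A; B; C/E; D; G] holding=F  ← match
         pickup(G) → towers=[A/F; B; C/E; D] holding=G
         pickup(D) → towers=[A/F; B; C/E; G] holding=D
     unstack(E, C) → towers=[A/F; B; C; D; G] holding=E

unstack(F, A)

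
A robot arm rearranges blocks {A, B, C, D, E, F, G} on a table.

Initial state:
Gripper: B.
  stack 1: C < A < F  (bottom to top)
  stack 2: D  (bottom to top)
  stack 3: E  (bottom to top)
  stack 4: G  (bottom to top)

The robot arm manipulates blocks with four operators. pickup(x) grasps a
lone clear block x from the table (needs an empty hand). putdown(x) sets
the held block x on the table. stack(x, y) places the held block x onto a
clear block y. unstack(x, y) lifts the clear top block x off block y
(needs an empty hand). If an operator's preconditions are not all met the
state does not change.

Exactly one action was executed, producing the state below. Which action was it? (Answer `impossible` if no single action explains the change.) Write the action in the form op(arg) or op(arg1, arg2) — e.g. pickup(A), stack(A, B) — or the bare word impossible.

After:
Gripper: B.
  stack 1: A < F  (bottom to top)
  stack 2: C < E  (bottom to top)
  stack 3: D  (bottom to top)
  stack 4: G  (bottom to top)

target: towers=[A/F; C/E; D; G] holding=B
        putdown(B) → towers=[B; C/A/F; D; E; G] holding=-
       stack(B, F) → towers=[C/A/F/B; D; E; G] holding=-
       stack(B, G) → towers=[C/A/F; D; E; G/B] holding=-
       stack(B, D) → towers=[C/A/F; D/B; E; G] holding=-
       stack(B, E) → towers=[C/A/F; D; E/B; G] holding=-
none of the 5 applicable actions match → impossible

impossible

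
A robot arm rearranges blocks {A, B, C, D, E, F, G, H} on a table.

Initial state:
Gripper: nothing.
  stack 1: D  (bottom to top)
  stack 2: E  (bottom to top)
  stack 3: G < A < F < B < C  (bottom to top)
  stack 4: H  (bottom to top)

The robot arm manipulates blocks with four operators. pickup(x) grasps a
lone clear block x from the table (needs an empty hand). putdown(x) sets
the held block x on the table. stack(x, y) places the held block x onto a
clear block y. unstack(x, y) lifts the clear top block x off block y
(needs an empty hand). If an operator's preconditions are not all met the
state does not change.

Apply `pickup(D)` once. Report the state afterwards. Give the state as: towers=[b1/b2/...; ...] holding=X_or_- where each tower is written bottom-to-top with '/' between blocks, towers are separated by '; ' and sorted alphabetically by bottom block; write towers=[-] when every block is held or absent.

towers=[E; G/A/F/B/C; H] holding=D

before: towers=[D; E; G/A/F/B/C; H] holding=-
pre[pickup(D)]: clear(D) ok, ontable(D) ok, handempty ok
all met → apply pickup(D)
after:  towers=[E; G/A/F/B/C; H] holding=D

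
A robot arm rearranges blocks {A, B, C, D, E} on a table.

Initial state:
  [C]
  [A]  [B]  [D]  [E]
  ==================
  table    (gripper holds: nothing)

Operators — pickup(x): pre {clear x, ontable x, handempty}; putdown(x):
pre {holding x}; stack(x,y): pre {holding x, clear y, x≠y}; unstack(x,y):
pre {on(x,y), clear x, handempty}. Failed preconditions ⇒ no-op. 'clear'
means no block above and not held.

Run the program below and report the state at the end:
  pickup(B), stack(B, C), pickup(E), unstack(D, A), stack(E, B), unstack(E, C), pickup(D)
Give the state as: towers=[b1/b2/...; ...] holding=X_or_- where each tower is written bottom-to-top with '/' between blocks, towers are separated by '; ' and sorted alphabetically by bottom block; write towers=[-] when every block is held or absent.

step 1 (pickup(B)): towers=[A/C; D; E] holding=B
step 2 (stack(B, C)): towers=[A/C/B; D; E] holding=-
step 3 (pickup(E)): towers=[A/C/B; D] holding=E
step 4 (unstack(D, A)) [no-op]: towers=[A/C/B; D] holding=E
step 5 (stack(E, B)): towers=[A/C/B/E; D] holding=-
step 6 (unstack(E, C)) [no-op]: towers=[A/C/B/E; D] holding=-
step 7 (pickup(D)): towers=[A/C/B/E] holding=D

towers=[A/C/B/E] holding=D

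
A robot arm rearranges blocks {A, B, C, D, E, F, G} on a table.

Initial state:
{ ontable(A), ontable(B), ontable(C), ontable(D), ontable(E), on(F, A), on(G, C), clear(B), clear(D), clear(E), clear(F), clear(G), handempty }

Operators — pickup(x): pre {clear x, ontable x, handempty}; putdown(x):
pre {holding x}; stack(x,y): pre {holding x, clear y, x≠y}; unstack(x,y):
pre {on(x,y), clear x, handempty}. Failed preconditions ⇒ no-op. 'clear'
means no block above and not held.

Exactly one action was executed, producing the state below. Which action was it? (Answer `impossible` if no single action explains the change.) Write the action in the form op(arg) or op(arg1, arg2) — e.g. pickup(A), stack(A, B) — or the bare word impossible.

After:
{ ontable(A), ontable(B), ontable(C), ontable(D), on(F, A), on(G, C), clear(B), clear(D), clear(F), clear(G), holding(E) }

pickup(E)

target: towers=[A/F; B; C/G; D] holding=E
         pickup(B) → towers=[A/F; C/G; D; E] holding=B
     unstack(F, A) → towers=[A; B; C/G; D; E] holding=F
     unstack(G, C) → towers=[A/F; B; C; D; E] holding=G
         pickup(D) → towers=[A/F; B; C/G; E] holding=D
         pickup(E) → towers=[A/F; B; C/G; D] holding=E  ← match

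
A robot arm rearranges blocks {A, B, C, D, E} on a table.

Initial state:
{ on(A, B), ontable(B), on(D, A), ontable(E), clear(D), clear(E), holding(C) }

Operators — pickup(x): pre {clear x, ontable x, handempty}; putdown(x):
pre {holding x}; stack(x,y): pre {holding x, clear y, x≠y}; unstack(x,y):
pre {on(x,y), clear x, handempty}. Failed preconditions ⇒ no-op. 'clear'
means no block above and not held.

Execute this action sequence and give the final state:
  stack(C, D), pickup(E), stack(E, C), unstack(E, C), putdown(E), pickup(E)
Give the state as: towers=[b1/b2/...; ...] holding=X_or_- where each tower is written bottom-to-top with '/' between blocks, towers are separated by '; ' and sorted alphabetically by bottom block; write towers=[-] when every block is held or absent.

towers=[B/A/D/C] holding=E

step 1 (stack(C, D)): towers=[B/A/D/C; E] holding=-
step 2 (pickup(E)): towers=[B/A/D/C] holding=E
step 3 (stack(E, C)): towers=[B/A/D/C/E] holding=-
step 4 (unstack(E, C)): towers=[B/A/D/C] holding=E
step 5 (putdown(E)): towers=[B/A/D/C; E] holding=-
step 6 (pickup(E)): towers=[B/A/D/C] holding=E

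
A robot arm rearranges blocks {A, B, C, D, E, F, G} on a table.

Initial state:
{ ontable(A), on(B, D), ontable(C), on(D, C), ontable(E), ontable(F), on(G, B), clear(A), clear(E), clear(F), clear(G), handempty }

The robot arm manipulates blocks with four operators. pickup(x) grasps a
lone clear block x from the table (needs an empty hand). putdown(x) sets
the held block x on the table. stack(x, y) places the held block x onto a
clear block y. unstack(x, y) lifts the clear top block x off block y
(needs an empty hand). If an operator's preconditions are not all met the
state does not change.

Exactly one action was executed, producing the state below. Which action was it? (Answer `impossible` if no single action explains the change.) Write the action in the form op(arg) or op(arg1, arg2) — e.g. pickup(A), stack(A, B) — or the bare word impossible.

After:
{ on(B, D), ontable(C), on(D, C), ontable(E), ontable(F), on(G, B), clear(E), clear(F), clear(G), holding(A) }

pickup(A)

target: towers=[C/D/B/G; E; F] holding=A
         pickup(F) → towers=[A; C/D/B/G; E] holding=F
     unstack(G, B) → towers=[A; C/D/B; E; F] holding=G
         pickup(A) → towers=[C/D/B/G; E; F] holding=A  ← match
         pickup(E) → towers=[A; C/D/B/G; F] holding=E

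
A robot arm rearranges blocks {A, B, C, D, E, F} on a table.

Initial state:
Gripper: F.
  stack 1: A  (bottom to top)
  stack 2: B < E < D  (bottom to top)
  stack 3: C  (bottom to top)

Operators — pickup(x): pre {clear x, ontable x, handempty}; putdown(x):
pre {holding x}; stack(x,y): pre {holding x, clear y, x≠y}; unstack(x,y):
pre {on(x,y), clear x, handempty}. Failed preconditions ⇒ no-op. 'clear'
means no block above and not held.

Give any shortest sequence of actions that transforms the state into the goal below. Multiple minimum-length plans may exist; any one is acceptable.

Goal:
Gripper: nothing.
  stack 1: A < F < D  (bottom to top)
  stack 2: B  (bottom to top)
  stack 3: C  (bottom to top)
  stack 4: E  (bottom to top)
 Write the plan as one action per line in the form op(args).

step 1 (stack(F, A)): towers=[A/F; B/E/D; C] holding=-
step 2 (unstack(D, E)): towers=[A/F; B/E; C] holding=D
step 3 (stack(D, F)): towers=[A/F/D; B/E; C] holding=-
step 4 (unstack(E, B)): towers=[A/F/D; B; C] holding=E
step 5 (putdown(E)): towers=[A/F/D; B; C; E] holding=-
goal check: towers=[A/F/D; B; C; E] holding=- — reached (length 5, optimal by BFS)

stack(F, A)
unstack(D, E)
stack(D, F)
unstack(E, B)
putdown(E)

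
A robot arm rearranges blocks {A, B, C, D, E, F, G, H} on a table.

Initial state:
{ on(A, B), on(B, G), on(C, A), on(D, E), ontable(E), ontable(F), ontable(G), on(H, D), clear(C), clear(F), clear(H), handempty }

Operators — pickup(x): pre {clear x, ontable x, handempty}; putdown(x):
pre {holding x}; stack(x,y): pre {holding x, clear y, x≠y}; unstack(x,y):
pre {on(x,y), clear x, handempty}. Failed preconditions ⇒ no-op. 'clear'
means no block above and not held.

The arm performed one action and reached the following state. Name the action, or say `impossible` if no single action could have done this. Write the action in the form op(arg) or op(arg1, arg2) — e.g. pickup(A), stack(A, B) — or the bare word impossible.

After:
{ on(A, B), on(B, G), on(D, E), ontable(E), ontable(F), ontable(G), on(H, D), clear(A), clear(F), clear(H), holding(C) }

target: towers=[E/D/H; F; G/B/A] holding=C
     unstack(H, D) → towers=[E/D; F; G/B/A/C] holding=H
         pickup(F) → towers=[E/D/H; G/B/A/C] holding=F
     unstack(C, A) → towers=[E/D/H; F; G/B/A] holding=C  ← match

unstack(C, A)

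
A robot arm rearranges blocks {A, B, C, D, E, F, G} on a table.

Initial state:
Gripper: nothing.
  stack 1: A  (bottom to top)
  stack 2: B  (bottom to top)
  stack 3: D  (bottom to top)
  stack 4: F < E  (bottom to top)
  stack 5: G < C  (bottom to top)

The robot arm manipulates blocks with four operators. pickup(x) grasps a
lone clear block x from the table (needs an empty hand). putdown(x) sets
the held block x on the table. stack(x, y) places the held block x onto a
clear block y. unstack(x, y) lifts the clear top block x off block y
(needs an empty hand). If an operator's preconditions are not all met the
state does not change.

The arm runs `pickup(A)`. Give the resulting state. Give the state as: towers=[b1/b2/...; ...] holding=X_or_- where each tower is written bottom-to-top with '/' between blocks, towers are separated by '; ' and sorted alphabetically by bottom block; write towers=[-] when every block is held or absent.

towers=[B; D; F/E; G/C] holding=A

before: towers=[A; B; D; F/E; G/C] holding=-
pre[pickup(A)]: clear(A) yes, ontable(A) yes, handempty yes
all met → apply pickup(A)
after:  towers=[B; D; F/E; G/C] holding=A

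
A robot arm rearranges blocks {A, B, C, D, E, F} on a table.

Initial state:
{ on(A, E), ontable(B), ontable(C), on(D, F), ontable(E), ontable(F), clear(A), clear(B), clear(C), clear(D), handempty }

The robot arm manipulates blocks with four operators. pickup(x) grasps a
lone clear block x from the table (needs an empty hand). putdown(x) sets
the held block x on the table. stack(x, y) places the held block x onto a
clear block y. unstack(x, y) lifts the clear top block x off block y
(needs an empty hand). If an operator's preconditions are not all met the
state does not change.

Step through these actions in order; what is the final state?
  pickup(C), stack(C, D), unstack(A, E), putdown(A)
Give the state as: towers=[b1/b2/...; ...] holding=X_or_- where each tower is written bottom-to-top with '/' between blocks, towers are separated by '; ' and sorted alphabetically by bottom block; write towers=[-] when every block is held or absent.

towers=[A; B; E; F/D/C] holding=-

step 1 (pickup(C)): towers=[B; E/A; F/D] holding=C
step 2 (stack(C, D)): towers=[B; E/A; F/D/C] holding=-
step 3 (unstack(A, E)): towers=[B; E; F/D/C] holding=A
step 4 (putdown(A)): towers=[A; B; E; F/D/C] holding=-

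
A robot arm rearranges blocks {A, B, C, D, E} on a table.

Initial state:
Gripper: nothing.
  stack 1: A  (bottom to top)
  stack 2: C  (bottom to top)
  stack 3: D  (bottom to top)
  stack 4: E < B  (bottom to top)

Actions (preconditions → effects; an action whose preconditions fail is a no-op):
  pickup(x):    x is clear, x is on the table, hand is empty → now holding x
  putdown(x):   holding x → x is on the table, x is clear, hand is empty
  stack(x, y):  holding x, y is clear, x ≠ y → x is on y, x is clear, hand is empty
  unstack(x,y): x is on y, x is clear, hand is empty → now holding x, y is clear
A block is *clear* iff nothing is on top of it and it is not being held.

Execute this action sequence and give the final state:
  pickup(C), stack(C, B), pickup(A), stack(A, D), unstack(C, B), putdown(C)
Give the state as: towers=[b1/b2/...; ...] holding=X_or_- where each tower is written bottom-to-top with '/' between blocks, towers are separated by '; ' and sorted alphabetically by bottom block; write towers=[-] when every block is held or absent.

step 1 (pickup(C)): towers=[A; D; E/B] holding=C
step 2 (stack(C, B)): towers=[A; D; E/B/C] holding=-
step 3 (pickup(A)): towers=[D; E/B/C] holding=A
step 4 (stack(A, D)): towers=[D/A; E/B/C] holding=-
step 5 (unstack(C, B)): towers=[D/A; E/B] holding=C
step 6 (putdown(C)): towers=[C; D/A; E/B] holding=-

towers=[C; D/A; E/B] holding=-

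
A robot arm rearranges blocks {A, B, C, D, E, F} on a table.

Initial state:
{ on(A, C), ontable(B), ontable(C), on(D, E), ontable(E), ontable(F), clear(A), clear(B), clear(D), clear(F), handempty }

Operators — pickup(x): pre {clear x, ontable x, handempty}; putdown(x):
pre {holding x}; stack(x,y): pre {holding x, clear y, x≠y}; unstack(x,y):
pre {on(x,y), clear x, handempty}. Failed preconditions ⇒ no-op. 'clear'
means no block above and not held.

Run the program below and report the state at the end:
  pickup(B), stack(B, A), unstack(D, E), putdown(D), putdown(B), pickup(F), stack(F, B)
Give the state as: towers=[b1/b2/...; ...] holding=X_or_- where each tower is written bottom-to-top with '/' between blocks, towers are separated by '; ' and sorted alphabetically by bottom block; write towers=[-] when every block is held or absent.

towers=[C/A/B/F; D; E] holding=-

step 1 (pickup(B)): towers=[C/A; E/D; F] holding=B
step 2 (stack(B, A)): towers=[C/A/B; E/D; F] holding=-
step 3 (unstack(D, E)): towers=[C/A/B; E; F] holding=D
step 4 (putdown(D)): towers=[C/A/B; D; E; F] holding=-
step 5 (putdown(B)) [no-op]: towers=[C/A/B; D; E; F] holding=-
step 6 (pickup(F)): towers=[C/A/B; D; E] holding=F
step 7 (stack(F, B)): towers=[C/A/B/F; D; E] holding=-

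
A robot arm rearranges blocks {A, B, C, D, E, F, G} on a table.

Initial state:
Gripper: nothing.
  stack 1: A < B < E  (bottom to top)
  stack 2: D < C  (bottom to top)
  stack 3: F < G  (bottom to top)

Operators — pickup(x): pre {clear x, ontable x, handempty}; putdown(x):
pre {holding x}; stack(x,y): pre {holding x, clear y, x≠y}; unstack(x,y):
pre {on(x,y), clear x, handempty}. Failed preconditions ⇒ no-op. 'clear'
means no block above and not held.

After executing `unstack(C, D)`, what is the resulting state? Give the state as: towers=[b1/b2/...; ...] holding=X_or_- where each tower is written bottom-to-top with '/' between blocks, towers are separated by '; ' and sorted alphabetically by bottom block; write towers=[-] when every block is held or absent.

towers=[A/B/E; D; F/G] holding=C

before: towers=[A/B/E; D/C; F/G] holding=-
pre[unstack(C, D)]: on(C,D) ok, clear(C) ok, handempty ok
all met → apply unstack(C, D)
after:  towers=[A/B/E; D; F/G] holding=C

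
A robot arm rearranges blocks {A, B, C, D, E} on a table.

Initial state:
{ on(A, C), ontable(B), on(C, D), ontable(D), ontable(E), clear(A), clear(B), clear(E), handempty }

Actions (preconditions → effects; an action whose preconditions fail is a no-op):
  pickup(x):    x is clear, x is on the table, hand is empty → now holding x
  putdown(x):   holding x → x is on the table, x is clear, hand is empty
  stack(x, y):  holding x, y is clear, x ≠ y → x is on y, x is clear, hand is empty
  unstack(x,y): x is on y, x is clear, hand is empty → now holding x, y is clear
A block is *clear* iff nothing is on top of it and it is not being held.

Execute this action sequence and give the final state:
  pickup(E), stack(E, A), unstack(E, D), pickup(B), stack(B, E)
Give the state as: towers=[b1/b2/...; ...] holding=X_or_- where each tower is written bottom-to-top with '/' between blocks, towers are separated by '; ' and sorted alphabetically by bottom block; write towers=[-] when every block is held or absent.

step 1 (pickup(E)): towers=[B; D/C/A] holding=E
step 2 (stack(E, A)): towers=[B; D/C/A/E] holding=-
step 3 (unstack(E, D)) [no-op]: towers=[B; D/C/A/E] holding=-
step 4 (pickup(B)): towers=[D/C/A/E] holding=B
step 5 (stack(B, E)): towers=[D/C/A/E/B] holding=-

towers=[D/C/A/E/B] holding=-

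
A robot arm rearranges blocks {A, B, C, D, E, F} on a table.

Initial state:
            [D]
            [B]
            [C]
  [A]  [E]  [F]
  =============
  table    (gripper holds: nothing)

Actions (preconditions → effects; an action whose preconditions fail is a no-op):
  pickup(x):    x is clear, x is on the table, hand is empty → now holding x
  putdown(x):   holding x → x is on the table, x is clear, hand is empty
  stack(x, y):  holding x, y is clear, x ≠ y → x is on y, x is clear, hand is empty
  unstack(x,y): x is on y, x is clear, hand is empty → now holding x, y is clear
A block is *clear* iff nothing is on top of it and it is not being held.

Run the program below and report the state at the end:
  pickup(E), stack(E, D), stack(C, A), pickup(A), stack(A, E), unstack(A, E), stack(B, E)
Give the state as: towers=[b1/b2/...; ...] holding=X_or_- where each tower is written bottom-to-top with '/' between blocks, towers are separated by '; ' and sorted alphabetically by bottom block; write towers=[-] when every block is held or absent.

step 1 (pickup(E)): towers=[A; F/C/B/D] holding=E
step 2 (stack(E, D)): towers=[A; F/C/B/D/E] holding=-
step 3 (stack(C, A)) [no-op]: towers=[A; F/C/B/D/E] holding=-
step 4 (pickup(A)): towers=[F/C/B/D/E] holding=A
step 5 (stack(A, E)): towers=[F/C/B/D/E/A] holding=-
step 6 (unstack(A, E)): towers=[F/C/B/D/E] holding=A
step 7 (stack(B, E)) [no-op]: towers=[F/C/B/D/E] holding=A

towers=[F/C/B/D/E] holding=A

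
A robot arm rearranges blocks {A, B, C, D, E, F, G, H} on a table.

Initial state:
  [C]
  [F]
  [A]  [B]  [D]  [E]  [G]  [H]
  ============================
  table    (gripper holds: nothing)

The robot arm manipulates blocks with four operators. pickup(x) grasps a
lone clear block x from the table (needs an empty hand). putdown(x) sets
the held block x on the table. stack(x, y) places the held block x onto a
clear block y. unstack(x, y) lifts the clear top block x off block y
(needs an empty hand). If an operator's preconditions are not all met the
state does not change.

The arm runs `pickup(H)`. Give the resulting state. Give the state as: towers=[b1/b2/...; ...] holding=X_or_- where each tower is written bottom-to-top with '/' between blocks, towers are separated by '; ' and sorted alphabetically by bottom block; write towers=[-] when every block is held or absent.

before: towers=[A/F/C; B; D; E; G; H] holding=-
pre[pickup(H)]: clear(H) ok, ontable(H) ok, handempty ok
all met → apply pickup(H)
after:  towers=[A/F/C; B; D; E; G] holding=H

towers=[A/F/C; B; D; E; G] holding=H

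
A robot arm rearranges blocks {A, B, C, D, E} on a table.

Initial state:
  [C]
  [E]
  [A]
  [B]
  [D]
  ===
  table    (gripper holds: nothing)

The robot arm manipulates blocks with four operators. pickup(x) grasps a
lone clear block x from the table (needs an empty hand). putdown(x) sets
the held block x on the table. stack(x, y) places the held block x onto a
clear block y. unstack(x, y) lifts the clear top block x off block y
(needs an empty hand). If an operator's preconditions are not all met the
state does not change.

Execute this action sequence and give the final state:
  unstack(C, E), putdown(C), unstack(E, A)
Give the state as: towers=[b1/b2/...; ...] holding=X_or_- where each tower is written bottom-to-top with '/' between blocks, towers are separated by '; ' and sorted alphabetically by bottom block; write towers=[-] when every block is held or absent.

towers=[C; D/B/A] holding=E

step 1 (unstack(C, E)): towers=[D/B/A/E] holding=C
step 2 (putdown(C)): towers=[C; D/B/A/E] holding=-
step 3 (unstack(E, A)): towers=[C; D/B/A] holding=E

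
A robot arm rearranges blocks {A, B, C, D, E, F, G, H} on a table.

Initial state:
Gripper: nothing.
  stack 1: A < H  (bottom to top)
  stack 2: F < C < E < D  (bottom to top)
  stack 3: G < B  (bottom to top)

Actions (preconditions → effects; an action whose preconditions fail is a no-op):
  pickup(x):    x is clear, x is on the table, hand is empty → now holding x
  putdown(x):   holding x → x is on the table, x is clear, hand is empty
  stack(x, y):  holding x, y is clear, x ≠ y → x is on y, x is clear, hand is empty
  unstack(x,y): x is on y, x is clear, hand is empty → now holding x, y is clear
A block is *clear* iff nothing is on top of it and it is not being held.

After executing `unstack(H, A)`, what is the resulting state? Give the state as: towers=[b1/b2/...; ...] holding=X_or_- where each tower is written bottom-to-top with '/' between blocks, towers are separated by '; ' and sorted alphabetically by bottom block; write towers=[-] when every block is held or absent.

towers=[A; F/C/E/D; G/B] holding=H

before: towers=[A/H; F/C/E/D; G/B] holding=-
pre[unstack(H, A)]: on(H,A) yes, clear(H) yes, handempty yes
all met → apply unstack(H, A)
after:  towers=[A; F/C/E/D; G/B] holding=H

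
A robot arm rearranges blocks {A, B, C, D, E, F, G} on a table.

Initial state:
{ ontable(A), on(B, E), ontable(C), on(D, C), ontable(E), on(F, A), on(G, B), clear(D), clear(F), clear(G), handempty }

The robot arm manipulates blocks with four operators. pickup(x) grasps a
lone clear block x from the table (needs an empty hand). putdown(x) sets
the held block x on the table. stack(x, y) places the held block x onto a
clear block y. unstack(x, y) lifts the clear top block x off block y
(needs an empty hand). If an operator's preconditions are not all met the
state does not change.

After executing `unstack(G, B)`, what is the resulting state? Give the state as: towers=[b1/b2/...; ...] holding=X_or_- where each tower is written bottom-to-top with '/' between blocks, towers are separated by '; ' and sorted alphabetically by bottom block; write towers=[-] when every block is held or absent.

towers=[A/F; C/D; E/B] holding=G

before: towers=[A/F; C/D; E/B/G] holding=-
pre[unstack(G, B)]: on(G,B) ok, clear(G) ok, handempty ok
all met → apply unstack(G, B)
after:  towers=[A/F; C/D; E/B] holding=G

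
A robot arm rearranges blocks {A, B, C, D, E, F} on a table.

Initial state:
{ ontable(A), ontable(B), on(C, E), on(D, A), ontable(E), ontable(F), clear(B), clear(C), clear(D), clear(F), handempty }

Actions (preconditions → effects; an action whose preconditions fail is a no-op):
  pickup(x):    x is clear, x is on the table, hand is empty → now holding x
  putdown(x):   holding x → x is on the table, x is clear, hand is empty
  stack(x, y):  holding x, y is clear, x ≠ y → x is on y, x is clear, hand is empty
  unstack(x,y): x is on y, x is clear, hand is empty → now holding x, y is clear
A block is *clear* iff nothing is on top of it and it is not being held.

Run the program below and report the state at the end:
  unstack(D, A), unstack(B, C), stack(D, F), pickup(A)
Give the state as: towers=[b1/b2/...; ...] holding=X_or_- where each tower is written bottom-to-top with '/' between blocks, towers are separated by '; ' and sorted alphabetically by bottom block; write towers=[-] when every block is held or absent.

towers=[B; E/C; F/D] holding=A

step 1 (unstack(D, A)): towers=[A; B; E/C; F] holding=D
step 2 (unstack(B, C)) [no-op]: towers=[A; B; E/C; F] holding=D
step 3 (stack(D, F)): towers=[A; B; E/C; F/D] holding=-
step 4 (pickup(A)): towers=[B; E/C; F/D] holding=A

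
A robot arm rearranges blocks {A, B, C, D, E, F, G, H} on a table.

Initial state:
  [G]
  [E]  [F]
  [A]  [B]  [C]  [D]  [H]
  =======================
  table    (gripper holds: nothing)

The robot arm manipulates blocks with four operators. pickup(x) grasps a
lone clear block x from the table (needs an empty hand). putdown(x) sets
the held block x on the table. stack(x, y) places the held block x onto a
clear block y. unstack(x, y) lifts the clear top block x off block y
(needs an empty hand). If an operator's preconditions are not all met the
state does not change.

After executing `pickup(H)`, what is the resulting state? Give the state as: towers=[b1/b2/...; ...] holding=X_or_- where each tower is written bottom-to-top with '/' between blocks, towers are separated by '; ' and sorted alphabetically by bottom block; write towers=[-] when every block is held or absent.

before: towers=[A/E/G; B/F; C; D; H] holding=-
pre[pickup(H)]: clear(H) ok, ontable(H) ok, handempty ok
all met → apply pickup(H)
after:  towers=[A/E/G; B/F; C; D] holding=H

towers=[A/E/G; B/F; C; D] holding=H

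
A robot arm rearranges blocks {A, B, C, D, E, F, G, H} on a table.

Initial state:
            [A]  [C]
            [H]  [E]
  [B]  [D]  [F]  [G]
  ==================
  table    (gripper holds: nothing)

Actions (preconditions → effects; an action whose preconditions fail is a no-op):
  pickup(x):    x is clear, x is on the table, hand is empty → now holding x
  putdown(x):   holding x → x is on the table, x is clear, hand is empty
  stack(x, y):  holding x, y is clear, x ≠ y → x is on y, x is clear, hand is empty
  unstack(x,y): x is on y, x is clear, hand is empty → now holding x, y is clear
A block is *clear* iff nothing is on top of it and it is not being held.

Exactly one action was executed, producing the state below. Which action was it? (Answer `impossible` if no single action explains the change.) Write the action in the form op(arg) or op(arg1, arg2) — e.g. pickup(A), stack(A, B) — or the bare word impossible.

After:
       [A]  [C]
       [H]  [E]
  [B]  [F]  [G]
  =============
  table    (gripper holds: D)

target: towers=[B; F/H/A; G/E/C] holding=D
     unstack(A, H) → towers=[B; D; F/H; G/E/C] holding=A
         pickup(B) → towers=[D; F/H/A; G/E/C] holding=B
         pickup(D) → towers=[B; F/H/A; G/E/C] holding=D  ← match
     unstack(C, E) → towers=[B; D; F/H/A; G/E] holding=C

pickup(D)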